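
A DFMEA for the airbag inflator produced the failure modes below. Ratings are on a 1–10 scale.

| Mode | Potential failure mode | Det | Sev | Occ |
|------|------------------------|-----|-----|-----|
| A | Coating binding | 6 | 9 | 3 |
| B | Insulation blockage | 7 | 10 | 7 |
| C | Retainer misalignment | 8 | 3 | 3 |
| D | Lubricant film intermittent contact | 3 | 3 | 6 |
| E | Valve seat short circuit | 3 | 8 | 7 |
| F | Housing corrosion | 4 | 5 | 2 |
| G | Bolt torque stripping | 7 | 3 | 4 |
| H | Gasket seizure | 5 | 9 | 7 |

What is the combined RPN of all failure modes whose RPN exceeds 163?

973

RPN = Severity × Occurrence × Detection:
  A: 9 × 3 × 6 = 162
  B: 10 × 7 × 7 = 490
  C: 3 × 3 × 8 = 72
  D: 3 × 6 × 3 = 54
  E: 8 × 7 × 3 = 168
  F: 5 × 2 × 4 = 40
  G: 3 × 4 × 7 = 84
  H: 9 × 7 × 5 = 315
RPN > 163: B (490), E (168), H (315).
Sum: 490 + 168 + 315 = 973.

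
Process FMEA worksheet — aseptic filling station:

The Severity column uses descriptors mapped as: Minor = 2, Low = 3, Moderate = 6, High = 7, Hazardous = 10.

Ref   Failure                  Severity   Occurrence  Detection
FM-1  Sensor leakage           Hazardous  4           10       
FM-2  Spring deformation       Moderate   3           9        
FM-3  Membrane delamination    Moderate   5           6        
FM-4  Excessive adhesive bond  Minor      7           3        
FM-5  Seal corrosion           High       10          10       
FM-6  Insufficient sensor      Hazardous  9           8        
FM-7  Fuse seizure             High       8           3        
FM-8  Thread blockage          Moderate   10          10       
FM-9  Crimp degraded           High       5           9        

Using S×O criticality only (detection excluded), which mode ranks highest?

FM-6

Criticality = Severity × Occurrence:
  FM-1: 10 × 4 = 40
  FM-2: 6 × 3 = 18
  FM-3: 6 × 5 = 30
  FM-4: 2 × 7 = 14
  FM-5: 7 × 10 = 70
  FM-6: 10 × 9 = 90
  FM-7: 7 × 8 = 56
  FM-8: 6 × 10 = 60
  FM-9: 7 × 5 = 35
Highest criticality is 90 → FM-6.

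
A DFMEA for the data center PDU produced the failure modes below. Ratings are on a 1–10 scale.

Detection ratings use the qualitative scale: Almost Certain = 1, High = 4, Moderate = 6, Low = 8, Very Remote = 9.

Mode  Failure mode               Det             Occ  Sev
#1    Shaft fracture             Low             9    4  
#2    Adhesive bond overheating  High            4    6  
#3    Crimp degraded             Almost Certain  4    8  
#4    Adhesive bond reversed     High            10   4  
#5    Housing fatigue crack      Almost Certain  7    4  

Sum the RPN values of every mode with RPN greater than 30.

RPN = Severity × Occurrence × Detection:
  #1: 4 × 9 × 8 = 288
  #2: 6 × 4 × 4 = 96
  #3: 8 × 4 × 1 = 32
  #4: 4 × 10 × 4 = 160
  #5: 4 × 7 × 1 = 28
RPN > 30: #1 (288), #2 (96), #3 (32), #4 (160).
Sum: 288 + 96 + 32 + 160 = 576.

576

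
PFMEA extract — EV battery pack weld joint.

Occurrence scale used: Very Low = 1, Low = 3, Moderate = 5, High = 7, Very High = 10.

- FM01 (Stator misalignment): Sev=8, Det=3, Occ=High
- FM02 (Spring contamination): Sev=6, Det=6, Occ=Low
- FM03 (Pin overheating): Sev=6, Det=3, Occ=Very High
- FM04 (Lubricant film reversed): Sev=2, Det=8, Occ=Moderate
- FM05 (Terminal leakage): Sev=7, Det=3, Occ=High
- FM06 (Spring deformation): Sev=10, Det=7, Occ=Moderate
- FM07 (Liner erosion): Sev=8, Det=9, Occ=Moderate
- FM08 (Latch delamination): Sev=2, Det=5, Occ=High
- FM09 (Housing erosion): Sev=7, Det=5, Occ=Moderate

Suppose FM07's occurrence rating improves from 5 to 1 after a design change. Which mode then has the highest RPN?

RPN = Severity × Occurrence × Detection:
  FM01: 8 × 7 × 3 = 168
  FM02: 6 × 3 × 6 = 108
  FM03: 6 × 10 × 3 = 180
  FM04: 2 × 5 × 8 = 80
  FM05: 7 × 7 × 3 = 147
  FM06: 10 × 5 × 7 = 350
  FM07: 8 × 5 × 9 = 360
  FM08: 2 × 7 × 5 = 70
  FM09: 7 × 5 × 5 = 175
After action: FM07 → 8 × 1 × 9 = 72.
Revised RPNs: FM06=350, FM03=180, FM09=175, FM01=168, FM05=147, FM02=108, FM04=80, FM07=72, FM08=70.
Highest is now FM06 (350).

FM06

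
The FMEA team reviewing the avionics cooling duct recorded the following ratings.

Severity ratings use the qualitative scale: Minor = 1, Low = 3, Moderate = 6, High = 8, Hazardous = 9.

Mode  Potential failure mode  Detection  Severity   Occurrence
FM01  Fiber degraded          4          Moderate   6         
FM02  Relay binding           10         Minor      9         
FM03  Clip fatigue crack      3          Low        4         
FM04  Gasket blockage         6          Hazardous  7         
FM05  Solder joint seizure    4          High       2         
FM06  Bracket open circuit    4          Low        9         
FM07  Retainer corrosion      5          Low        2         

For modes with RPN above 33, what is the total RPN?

RPN = Severity × Occurrence × Detection:
  FM01: 6 × 6 × 4 = 144
  FM02: 1 × 9 × 10 = 90
  FM03: 3 × 4 × 3 = 36
  FM04: 9 × 7 × 6 = 378
  FM05: 8 × 2 × 4 = 64
  FM06: 3 × 9 × 4 = 108
  FM07: 3 × 2 × 5 = 30
RPN > 33: FM01 (144), FM02 (90), FM03 (36), FM04 (378), FM05 (64), FM06 (108).
Sum: 144 + 90 + 36 + 378 + 64 + 108 = 820.

820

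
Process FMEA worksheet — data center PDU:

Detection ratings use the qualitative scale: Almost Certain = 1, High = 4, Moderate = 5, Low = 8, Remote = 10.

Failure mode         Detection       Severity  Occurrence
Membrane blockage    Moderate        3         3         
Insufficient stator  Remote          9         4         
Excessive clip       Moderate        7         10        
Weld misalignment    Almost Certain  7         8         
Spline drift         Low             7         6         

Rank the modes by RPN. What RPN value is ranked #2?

350

RPN = Severity × Occurrence × Detection:
  Membrane blockage: 3 × 3 × 5 = 45
  Insufficient stator: 9 × 4 × 10 = 360
  Excessive clip: 7 × 10 × 5 = 350
  Weld misalignment: 7 × 8 × 1 = 56
  Spline drift: 7 × 6 × 8 = 336
Sorted descending: 360, 350, 336, 56, 45.
The second-highest RPN is 350 (Excessive clip).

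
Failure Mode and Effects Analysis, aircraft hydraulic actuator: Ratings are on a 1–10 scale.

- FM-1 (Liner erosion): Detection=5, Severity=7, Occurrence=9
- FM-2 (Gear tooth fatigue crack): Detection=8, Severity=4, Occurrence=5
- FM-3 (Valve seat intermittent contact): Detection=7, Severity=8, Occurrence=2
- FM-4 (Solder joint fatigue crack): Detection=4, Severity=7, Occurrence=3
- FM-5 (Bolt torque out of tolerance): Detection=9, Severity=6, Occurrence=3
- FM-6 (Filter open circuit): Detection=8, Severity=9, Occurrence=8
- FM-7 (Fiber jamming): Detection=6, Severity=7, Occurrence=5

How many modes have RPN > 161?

RPN = Severity × Occurrence × Detection:
  FM-1: 7 × 9 × 5 = 315
  FM-2: 4 × 5 × 8 = 160
  FM-3: 8 × 2 × 7 = 112
  FM-4: 7 × 3 × 4 = 84
  FM-5: 6 × 3 × 9 = 162
  FM-6: 9 × 8 × 8 = 576
  FM-7: 7 × 5 × 6 = 210
Modes with RPN > 161: FM-1 (315), FM-5 (162), FM-6 (576), FM-7 (210) → 4.

4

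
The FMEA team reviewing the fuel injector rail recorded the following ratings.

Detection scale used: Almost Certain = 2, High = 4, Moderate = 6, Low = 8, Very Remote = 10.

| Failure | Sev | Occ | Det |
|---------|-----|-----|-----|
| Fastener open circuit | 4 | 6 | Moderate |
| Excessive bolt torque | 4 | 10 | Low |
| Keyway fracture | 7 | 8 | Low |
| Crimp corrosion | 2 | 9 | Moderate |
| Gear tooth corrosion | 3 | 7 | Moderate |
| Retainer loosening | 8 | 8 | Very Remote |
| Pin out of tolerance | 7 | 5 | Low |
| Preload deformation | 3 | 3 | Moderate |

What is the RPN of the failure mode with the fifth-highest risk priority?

144

RPN = Severity × Occurrence × Detection:
  Fastener open circuit: 4 × 6 × 6 = 144
  Excessive bolt torque: 4 × 10 × 8 = 320
  Keyway fracture: 7 × 8 × 8 = 448
  Crimp corrosion: 2 × 9 × 6 = 108
  Gear tooth corrosion: 3 × 7 × 6 = 126
  Retainer loosening: 8 × 8 × 10 = 640
  Pin out of tolerance: 7 × 5 × 8 = 280
  Preload deformation: 3 × 3 × 6 = 54
Sorted descending: 640, 448, 320, 280, 144, 126, 108, 54.
The fifth-highest RPN is 144 (Fastener open circuit).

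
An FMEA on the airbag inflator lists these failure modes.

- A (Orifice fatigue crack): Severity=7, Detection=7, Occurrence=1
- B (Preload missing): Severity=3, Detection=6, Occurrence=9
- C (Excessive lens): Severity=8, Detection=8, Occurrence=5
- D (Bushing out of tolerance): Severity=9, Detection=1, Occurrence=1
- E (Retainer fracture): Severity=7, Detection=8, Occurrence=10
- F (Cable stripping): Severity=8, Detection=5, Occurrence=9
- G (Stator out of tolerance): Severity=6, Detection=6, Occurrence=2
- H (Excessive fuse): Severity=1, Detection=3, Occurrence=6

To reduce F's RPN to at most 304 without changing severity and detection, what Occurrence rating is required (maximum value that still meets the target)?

F: S=8, O=9, D=5 → current RPN = 360.
Fixed product = 40. Need 40 × O ≤ 304, so O ≤ 304/40 = 7.60.
Maximum integer Occurrence rating = 7 (gives RPN 280; O=8 would give 320 > 304).

7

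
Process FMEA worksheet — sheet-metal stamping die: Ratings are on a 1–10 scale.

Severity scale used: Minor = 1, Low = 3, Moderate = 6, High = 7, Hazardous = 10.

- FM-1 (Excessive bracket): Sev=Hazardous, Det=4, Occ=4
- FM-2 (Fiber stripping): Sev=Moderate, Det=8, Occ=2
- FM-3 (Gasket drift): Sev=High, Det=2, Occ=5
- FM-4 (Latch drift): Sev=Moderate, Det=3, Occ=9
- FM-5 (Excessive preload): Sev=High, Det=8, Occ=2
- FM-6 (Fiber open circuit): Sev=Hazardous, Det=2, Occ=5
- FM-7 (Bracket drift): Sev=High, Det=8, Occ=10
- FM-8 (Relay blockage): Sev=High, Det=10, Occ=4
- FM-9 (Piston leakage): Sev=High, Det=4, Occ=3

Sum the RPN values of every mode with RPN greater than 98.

1374

RPN = Severity × Occurrence × Detection:
  FM-1: 10 × 4 × 4 = 160
  FM-2: 6 × 2 × 8 = 96
  FM-3: 7 × 5 × 2 = 70
  FM-4: 6 × 9 × 3 = 162
  FM-5: 7 × 2 × 8 = 112
  FM-6: 10 × 5 × 2 = 100
  FM-7: 7 × 10 × 8 = 560
  FM-8: 7 × 4 × 10 = 280
  FM-9: 7 × 3 × 4 = 84
RPN > 98: FM-1 (160), FM-4 (162), FM-5 (112), FM-6 (100), FM-7 (560), FM-8 (280).
Sum: 160 + 162 + 112 + 100 + 560 + 280 = 1374.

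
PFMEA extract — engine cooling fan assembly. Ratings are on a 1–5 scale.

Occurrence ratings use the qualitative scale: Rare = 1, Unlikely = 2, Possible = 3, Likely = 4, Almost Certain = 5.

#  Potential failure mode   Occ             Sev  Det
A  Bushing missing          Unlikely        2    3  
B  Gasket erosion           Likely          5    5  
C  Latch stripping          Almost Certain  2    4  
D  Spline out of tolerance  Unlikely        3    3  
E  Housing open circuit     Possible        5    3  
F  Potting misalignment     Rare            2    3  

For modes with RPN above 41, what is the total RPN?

145

RPN = Severity × Occurrence × Detection:
  A: 2 × 2 × 3 = 12
  B: 5 × 4 × 5 = 100
  C: 2 × 5 × 4 = 40
  D: 3 × 2 × 3 = 18
  E: 5 × 3 × 3 = 45
  F: 2 × 1 × 3 = 6
RPN > 41: B (100), E (45).
Sum: 100 + 45 = 145.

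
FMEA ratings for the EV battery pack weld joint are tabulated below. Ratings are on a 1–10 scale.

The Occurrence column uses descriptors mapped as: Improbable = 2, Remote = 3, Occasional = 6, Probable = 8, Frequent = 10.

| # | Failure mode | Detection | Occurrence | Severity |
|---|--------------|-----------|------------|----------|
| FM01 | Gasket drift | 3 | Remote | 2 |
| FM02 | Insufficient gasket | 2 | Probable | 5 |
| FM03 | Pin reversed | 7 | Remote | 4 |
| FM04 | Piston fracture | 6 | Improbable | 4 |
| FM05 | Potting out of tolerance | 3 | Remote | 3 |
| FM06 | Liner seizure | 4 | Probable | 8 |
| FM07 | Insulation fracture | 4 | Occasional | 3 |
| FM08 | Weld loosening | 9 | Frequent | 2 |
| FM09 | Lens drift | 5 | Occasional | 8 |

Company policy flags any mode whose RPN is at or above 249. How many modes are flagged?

RPN = Severity × Occurrence × Detection:
  FM01: 2 × 3 × 3 = 18
  FM02: 5 × 8 × 2 = 80
  FM03: 4 × 3 × 7 = 84
  FM04: 4 × 2 × 6 = 48
  FM05: 3 × 3 × 3 = 27
  FM06: 8 × 8 × 4 = 256
  FM07: 3 × 6 × 4 = 72
  FM08: 2 × 10 × 9 = 180
  FM09: 8 × 6 × 5 = 240
Modes with RPN ≥ 249: FM06 (256) → 1.

1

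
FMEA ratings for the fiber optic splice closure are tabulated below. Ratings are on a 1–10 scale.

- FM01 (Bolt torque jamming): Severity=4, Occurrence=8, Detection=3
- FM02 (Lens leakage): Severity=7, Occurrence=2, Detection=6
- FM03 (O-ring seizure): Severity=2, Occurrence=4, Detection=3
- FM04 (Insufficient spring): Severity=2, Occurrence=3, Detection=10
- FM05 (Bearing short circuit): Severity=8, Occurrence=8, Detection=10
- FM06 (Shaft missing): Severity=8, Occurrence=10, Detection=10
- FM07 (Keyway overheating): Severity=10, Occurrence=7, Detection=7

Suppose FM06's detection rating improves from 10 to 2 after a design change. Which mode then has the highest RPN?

FM05

RPN = Severity × Occurrence × Detection:
  FM01: 4 × 8 × 3 = 96
  FM02: 7 × 2 × 6 = 84
  FM03: 2 × 4 × 3 = 24
  FM04: 2 × 3 × 10 = 60
  FM05: 8 × 8 × 10 = 640
  FM06: 8 × 10 × 10 = 800
  FM07: 10 × 7 × 7 = 490
After action: FM06 → 8 × 10 × 2 = 160.
Revised RPNs: FM05=640, FM07=490, FM06=160, FM01=96, FM02=84, FM04=60, FM03=24.
Highest is now FM05 (640).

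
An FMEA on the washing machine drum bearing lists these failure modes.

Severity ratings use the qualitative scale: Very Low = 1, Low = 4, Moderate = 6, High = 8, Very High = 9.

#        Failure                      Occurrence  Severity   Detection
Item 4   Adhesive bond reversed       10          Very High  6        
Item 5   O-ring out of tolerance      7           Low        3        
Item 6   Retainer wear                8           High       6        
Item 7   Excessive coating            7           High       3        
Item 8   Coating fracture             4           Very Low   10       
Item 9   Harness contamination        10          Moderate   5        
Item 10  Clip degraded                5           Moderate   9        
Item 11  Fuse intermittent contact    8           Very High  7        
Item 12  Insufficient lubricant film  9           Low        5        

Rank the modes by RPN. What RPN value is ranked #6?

180

RPN = Severity × Occurrence × Detection:
  Item 4: 9 × 10 × 6 = 540
  Item 5: 4 × 7 × 3 = 84
  Item 6: 8 × 8 × 6 = 384
  Item 7: 8 × 7 × 3 = 168
  Item 8: 1 × 4 × 10 = 40
  Item 9: 6 × 10 × 5 = 300
  Item 10: 6 × 5 × 9 = 270
  Item 11: 9 × 8 × 7 = 504
  Item 12: 4 × 9 × 5 = 180
Sorted descending: 540, 504, 384, 300, 270, 180, 168, 84, 40.
The sixth-highest RPN is 180 (Item 12).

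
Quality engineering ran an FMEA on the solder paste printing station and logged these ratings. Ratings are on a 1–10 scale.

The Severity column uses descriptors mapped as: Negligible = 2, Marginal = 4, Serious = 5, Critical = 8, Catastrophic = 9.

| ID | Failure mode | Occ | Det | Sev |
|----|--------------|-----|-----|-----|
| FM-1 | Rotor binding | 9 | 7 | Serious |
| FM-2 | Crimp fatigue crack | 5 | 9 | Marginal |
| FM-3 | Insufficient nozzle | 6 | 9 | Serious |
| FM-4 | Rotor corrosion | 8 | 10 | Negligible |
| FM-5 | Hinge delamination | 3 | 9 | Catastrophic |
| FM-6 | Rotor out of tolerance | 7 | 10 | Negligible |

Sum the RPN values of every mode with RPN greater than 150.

1168

RPN = Severity × Occurrence × Detection:
  FM-1: 5 × 9 × 7 = 315
  FM-2: 4 × 5 × 9 = 180
  FM-3: 5 × 6 × 9 = 270
  FM-4: 2 × 8 × 10 = 160
  FM-5: 9 × 3 × 9 = 243
  FM-6: 2 × 7 × 10 = 140
RPN > 150: FM-1 (315), FM-2 (180), FM-3 (270), FM-4 (160), FM-5 (243).
Sum: 315 + 180 + 270 + 160 + 243 = 1168.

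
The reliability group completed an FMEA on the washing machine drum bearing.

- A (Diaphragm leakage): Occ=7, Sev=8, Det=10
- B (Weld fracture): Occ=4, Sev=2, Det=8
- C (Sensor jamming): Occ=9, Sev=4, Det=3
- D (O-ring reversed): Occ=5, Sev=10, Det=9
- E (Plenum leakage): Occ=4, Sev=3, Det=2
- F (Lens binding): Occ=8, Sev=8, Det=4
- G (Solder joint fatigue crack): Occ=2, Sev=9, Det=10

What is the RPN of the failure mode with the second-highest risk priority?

RPN = Severity × Occurrence × Detection:
  A: 8 × 7 × 10 = 560
  B: 2 × 4 × 8 = 64
  C: 4 × 9 × 3 = 108
  D: 10 × 5 × 9 = 450
  E: 3 × 4 × 2 = 24
  F: 8 × 8 × 4 = 256
  G: 9 × 2 × 10 = 180
Sorted descending: 560, 450, 256, 180, 108, 64, 24.
The second-highest RPN is 450 (D).

450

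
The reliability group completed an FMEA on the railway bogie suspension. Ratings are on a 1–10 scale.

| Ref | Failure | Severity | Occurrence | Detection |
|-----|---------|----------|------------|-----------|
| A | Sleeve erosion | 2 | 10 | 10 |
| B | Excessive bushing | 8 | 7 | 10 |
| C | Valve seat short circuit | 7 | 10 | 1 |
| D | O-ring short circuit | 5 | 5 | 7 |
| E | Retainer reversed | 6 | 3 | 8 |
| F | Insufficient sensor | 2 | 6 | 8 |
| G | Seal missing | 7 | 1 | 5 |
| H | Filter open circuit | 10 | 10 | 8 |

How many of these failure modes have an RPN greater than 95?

RPN = Severity × Occurrence × Detection:
  A: 2 × 10 × 10 = 200
  B: 8 × 7 × 10 = 560
  C: 7 × 10 × 1 = 70
  D: 5 × 5 × 7 = 175
  E: 6 × 3 × 8 = 144
  F: 2 × 6 × 8 = 96
  G: 7 × 1 × 5 = 35
  H: 10 × 10 × 8 = 800
Modes with RPN > 95: A (200), B (560), D (175), E (144), F (96), H (800) → 6.

6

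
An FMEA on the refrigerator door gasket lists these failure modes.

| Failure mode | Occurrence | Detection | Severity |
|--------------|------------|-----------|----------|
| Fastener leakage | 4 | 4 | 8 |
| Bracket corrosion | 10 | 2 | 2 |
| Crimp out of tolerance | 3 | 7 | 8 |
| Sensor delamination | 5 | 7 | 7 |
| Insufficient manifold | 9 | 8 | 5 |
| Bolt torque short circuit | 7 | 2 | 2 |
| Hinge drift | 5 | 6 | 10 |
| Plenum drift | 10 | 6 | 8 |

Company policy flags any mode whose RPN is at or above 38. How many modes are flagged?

7

RPN = Severity × Occurrence × Detection:
  Fastener leakage: 8 × 4 × 4 = 128
  Bracket corrosion: 2 × 10 × 2 = 40
  Crimp out of tolerance: 8 × 3 × 7 = 168
  Sensor delamination: 7 × 5 × 7 = 245
  Insufficient manifold: 5 × 9 × 8 = 360
  Bolt torque short circuit: 2 × 7 × 2 = 28
  Hinge drift: 10 × 5 × 6 = 300
  Plenum drift: 8 × 10 × 6 = 480
Modes with RPN ≥ 38: Fastener leakage (128), Bracket corrosion (40), Crimp out of tolerance (168), Sensor delamination (245), Insufficient manifold (360), Hinge drift (300), Plenum drift (480) → 7.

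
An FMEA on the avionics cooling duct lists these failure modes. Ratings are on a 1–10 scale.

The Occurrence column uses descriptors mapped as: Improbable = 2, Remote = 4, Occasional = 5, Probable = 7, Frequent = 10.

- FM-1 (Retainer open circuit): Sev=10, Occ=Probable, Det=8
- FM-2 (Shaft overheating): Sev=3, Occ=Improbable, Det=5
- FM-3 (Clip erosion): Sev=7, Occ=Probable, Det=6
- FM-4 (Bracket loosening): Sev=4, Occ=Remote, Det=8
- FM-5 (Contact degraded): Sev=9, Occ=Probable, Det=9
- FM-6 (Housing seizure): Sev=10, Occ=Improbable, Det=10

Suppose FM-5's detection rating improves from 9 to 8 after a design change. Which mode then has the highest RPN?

FM-1

RPN = Severity × Occurrence × Detection:
  FM-1: 10 × 7 × 8 = 560
  FM-2: 3 × 2 × 5 = 30
  FM-3: 7 × 7 × 6 = 294
  FM-4: 4 × 4 × 8 = 128
  FM-5: 9 × 7 × 9 = 567
  FM-6: 10 × 2 × 10 = 200
After action: FM-5 → 9 × 7 × 8 = 504.
Revised RPNs: FM-1=560, FM-5=504, FM-3=294, FM-6=200, FM-4=128, FM-2=30.
Highest is now FM-1 (560).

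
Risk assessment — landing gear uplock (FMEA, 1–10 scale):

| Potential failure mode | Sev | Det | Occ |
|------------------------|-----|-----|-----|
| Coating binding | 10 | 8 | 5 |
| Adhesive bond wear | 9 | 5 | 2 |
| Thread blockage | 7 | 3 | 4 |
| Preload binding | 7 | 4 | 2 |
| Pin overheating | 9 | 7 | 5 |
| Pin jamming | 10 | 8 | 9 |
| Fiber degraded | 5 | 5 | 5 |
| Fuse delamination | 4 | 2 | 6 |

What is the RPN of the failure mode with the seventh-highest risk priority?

RPN = Severity × Occurrence × Detection:
  Coating binding: 10 × 5 × 8 = 400
  Adhesive bond wear: 9 × 2 × 5 = 90
  Thread blockage: 7 × 4 × 3 = 84
  Preload binding: 7 × 2 × 4 = 56
  Pin overheating: 9 × 5 × 7 = 315
  Pin jamming: 10 × 9 × 8 = 720
  Fiber degraded: 5 × 5 × 5 = 125
  Fuse delamination: 4 × 6 × 2 = 48
Sorted descending: 720, 400, 315, 125, 90, 84, 56, 48.
The seventh-highest RPN is 56 (Preload binding).

56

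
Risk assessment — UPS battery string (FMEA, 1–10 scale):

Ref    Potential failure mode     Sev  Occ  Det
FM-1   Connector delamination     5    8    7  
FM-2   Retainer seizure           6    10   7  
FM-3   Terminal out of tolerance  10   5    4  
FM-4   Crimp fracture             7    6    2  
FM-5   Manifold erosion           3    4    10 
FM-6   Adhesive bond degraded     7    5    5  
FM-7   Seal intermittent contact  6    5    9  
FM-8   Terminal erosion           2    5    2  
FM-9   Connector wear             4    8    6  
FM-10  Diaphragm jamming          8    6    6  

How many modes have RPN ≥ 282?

2

RPN = Severity × Occurrence × Detection:
  FM-1: 5 × 8 × 7 = 280
  FM-2: 6 × 10 × 7 = 420
  FM-3: 10 × 5 × 4 = 200
  FM-4: 7 × 6 × 2 = 84
  FM-5: 3 × 4 × 10 = 120
  FM-6: 7 × 5 × 5 = 175
  FM-7: 6 × 5 × 9 = 270
  FM-8: 2 × 5 × 2 = 20
  FM-9: 4 × 8 × 6 = 192
  FM-10: 8 × 6 × 6 = 288
Modes with RPN ≥ 282: FM-2 (420), FM-10 (288) → 2.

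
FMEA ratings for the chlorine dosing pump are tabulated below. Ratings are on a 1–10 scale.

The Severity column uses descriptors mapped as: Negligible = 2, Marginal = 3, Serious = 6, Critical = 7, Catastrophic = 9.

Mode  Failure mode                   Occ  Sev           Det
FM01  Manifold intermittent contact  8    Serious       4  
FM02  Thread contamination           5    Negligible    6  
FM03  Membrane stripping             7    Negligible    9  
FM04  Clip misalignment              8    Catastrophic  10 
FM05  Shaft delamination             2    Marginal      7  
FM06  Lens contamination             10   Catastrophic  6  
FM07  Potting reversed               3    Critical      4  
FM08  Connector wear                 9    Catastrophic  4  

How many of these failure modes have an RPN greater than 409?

2

RPN = Severity × Occurrence × Detection:
  FM01: 6 × 8 × 4 = 192
  FM02: 2 × 5 × 6 = 60
  FM03: 2 × 7 × 9 = 126
  FM04: 9 × 8 × 10 = 720
  FM05: 3 × 2 × 7 = 42
  FM06: 9 × 10 × 6 = 540
  FM07: 7 × 3 × 4 = 84
  FM08: 9 × 9 × 4 = 324
Modes with RPN > 409: FM04 (720), FM06 (540) → 2.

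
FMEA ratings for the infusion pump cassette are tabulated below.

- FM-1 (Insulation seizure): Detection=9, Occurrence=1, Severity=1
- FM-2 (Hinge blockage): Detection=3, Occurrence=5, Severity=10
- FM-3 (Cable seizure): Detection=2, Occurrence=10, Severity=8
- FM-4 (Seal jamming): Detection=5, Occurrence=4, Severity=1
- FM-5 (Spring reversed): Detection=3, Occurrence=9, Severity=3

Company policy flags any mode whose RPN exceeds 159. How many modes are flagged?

1

RPN = Severity × Occurrence × Detection:
  FM-1: 1 × 1 × 9 = 9
  FM-2: 10 × 5 × 3 = 150
  FM-3: 8 × 10 × 2 = 160
  FM-4: 1 × 4 × 5 = 20
  FM-5: 3 × 9 × 3 = 81
Modes with RPN > 159: FM-3 (160) → 1.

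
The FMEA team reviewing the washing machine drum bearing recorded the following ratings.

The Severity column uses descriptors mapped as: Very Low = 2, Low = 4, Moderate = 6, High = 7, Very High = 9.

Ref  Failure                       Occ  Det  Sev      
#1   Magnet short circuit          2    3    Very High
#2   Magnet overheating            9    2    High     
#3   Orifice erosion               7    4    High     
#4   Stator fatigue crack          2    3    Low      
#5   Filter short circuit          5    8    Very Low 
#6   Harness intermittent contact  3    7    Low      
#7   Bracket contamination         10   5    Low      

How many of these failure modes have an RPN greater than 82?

4

RPN = Severity × Occurrence × Detection:
  #1: 9 × 2 × 3 = 54
  #2: 7 × 9 × 2 = 126
  #3: 7 × 7 × 4 = 196
  #4: 4 × 2 × 3 = 24
  #5: 2 × 5 × 8 = 80
  #6: 4 × 3 × 7 = 84
  #7: 4 × 10 × 5 = 200
Modes with RPN > 82: #2 (126), #3 (196), #6 (84), #7 (200) → 4.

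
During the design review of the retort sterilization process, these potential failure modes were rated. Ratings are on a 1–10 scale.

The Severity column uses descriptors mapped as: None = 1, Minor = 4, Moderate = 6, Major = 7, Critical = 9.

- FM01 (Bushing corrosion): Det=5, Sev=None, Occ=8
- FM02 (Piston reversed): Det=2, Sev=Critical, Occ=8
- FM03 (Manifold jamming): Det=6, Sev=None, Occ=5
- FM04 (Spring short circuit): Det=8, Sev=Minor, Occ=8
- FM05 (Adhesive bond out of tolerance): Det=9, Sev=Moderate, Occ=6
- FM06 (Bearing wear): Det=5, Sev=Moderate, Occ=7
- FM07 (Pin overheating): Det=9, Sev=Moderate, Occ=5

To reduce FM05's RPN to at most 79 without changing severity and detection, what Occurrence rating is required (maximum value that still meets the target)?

1

FM05: S=6, O=6, D=9 → current RPN = 324.
Fixed product = 54. Need 54 × O ≤ 79, so O ≤ 79/54 = 1.46.
Maximum integer Occurrence rating = 1 (gives RPN 54; O=2 would give 108 > 79).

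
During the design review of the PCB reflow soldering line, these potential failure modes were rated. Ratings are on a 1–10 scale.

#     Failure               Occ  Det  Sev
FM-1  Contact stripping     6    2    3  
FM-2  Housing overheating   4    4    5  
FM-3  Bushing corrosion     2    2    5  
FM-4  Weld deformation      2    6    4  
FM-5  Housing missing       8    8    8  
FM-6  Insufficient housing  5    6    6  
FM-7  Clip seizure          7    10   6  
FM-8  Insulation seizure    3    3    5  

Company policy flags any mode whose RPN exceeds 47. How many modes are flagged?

RPN = Severity × Occurrence × Detection:
  FM-1: 3 × 6 × 2 = 36
  FM-2: 5 × 4 × 4 = 80
  FM-3: 5 × 2 × 2 = 20
  FM-4: 4 × 2 × 6 = 48
  FM-5: 8 × 8 × 8 = 512
  FM-6: 6 × 5 × 6 = 180
  FM-7: 6 × 7 × 10 = 420
  FM-8: 5 × 3 × 3 = 45
Modes with RPN > 47: FM-2 (80), FM-4 (48), FM-5 (512), FM-6 (180), FM-7 (420) → 5.

5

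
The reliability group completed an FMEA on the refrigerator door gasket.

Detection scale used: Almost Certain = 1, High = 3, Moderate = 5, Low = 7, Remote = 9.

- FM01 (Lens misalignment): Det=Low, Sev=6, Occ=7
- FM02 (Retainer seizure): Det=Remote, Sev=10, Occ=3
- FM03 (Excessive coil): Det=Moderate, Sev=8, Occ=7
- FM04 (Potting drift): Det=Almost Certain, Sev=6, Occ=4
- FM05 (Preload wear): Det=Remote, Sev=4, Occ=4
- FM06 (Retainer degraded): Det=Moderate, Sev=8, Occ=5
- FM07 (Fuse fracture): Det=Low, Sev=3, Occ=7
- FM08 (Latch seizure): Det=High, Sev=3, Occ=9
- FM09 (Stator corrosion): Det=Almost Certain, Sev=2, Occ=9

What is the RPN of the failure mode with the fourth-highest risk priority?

200

RPN = Severity × Occurrence × Detection:
  FM01: 6 × 7 × 7 = 294
  FM02: 10 × 3 × 9 = 270
  FM03: 8 × 7 × 5 = 280
  FM04: 6 × 4 × 1 = 24
  FM05: 4 × 4 × 9 = 144
  FM06: 8 × 5 × 5 = 200
  FM07: 3 × 7 × 7 = 147
  FM08: 3 × 9 × 3 = 81
  FM09: 2 × 9 × 1 = 18
Sorted descending: 294, 280, 270, 200, 147, 144, 81, 24, 18.
The fourth-highest RPN is 200 (FM06).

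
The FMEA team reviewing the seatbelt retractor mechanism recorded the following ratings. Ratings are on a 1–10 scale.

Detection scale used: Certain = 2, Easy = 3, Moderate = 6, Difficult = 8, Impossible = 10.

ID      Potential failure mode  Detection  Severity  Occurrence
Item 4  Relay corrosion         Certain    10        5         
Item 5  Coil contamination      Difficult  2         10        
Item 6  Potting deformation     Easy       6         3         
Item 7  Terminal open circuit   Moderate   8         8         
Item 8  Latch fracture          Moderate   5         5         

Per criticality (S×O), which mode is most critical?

Criticality = Severity × Occurrence:
  Item 4: 10 × 5 = 50
  Item 5: 2 × 10 = 20
  Item 6: 6 × 3 = 18
  Item 7: 8 × 8 = 64
  Item 8: 5 × 5 = 25
Highest criticality is 64 → Item 7.

Item 7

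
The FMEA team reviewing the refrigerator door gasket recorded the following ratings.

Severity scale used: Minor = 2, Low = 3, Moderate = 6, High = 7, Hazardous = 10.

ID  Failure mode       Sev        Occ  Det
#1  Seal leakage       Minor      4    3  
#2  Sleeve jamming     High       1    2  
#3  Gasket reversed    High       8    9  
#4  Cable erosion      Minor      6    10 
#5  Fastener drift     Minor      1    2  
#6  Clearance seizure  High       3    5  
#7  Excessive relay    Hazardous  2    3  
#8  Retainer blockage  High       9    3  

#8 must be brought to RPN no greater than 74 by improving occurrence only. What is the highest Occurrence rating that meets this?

3

#8: S=7, O=9, D=3 → current RPN = 189.
Fixed product = 21. Need 21 × O ≤ 74, so O ≤ 74/21 = 3.52.
Maximum integer Occurrence rating = 3 (gives RPN 63; O=4 would give 84 > 74).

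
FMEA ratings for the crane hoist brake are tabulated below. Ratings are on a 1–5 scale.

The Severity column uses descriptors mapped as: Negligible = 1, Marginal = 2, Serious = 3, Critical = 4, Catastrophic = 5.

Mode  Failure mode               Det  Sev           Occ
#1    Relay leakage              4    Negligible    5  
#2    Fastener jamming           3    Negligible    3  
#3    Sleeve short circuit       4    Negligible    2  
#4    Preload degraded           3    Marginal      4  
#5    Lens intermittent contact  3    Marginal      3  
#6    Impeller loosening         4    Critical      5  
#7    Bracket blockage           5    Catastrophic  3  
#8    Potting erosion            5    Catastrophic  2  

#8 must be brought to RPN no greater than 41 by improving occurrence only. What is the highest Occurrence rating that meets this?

1

#8: S=5, O=2, D=5 → current RPN = 50.
Fixed product = 25. Need 25 × O ≤ 41, so O ≤ 41/25 = 1.64.
Maximum integer Occurrence rating = 1 (gives RPN 25; O=2 would give 50 > 41).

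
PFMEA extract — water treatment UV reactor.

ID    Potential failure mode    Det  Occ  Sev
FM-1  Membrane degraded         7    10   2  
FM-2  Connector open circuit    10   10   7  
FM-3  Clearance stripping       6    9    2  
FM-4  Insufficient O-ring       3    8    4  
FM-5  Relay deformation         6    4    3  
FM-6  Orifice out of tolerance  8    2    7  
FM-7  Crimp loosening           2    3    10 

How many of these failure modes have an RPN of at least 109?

RPN = Severity × Occurrence × Detection:
  FM-1: 2 × 10 × 7 = 140
  FM-2: 7 × 10 × 10 = 700
  FM-3: 2 × 9 × 6 = 108
  FM-4: 4 × 8 × 3 = 96
  FM-5: 3 × 4 × 6 = 72
  FM-6: 7 × 2 × 8 = 112
  FM-7: 10 × 3 × 2 = 60
Modes with RPN ≥ 109: FM-1 (140), FM-2 (700), FM-6 (112) → 3.

3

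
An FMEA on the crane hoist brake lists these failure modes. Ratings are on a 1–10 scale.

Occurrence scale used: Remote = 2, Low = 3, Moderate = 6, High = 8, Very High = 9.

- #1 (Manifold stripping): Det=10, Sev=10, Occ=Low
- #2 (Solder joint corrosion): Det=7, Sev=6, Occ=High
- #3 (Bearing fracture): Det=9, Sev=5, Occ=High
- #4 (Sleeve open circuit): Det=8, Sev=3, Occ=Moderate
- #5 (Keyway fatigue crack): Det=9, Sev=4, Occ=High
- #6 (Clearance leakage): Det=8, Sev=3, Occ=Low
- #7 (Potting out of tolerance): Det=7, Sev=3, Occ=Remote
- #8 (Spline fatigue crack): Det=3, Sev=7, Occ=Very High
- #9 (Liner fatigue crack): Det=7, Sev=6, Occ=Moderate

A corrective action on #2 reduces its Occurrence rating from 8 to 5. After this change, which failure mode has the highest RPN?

RPN = Severity × Occurrence × Detection:
  #1: 10 × 3 × 10 = 300
  #2: 6 × 8 × 7 = 336
  #3: 5 × 8 × 9 = 360
  #4: 3 × 6 × 8 = 144
  #5: 4 × 8 × 9 = 288
  #6: 3 × 3 × 8 = 72
  #7: 3 × 2 × 7 = 42
  #8: 7 × 9 × 3 = 189
  #9: 6 × 6 × 7 = 252
After action: #2 → 6 × 5 × 7 = 210.
Revised RPNs: #3=360, #1=300, #5=288, #9=252, #2=210, #8=189, #4=144, #6=72, #7=42.
Highest is now #3 (360).

#3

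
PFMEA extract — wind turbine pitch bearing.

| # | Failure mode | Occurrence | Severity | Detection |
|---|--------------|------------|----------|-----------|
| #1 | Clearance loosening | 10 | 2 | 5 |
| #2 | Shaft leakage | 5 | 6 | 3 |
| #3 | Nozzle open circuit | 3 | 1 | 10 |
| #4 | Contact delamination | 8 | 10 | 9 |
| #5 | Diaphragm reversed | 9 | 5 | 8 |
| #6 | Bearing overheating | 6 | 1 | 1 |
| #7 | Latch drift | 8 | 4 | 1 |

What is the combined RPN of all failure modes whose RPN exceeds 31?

RPN = Severity × Occurrence × Detection:
  #1: 2 × 10 × 5 = 100
  #2: 6 × 5 × 3 = 90
  #3: 1 × 3 × 10 = 30
  #4: 10 × 8 × 9 = 720
  #5: 5 × 9 × 8 = 360
  #6: 1 × 6 × 1 = 6
  #7: 4 × 8 × 1 = 32
RPN > 31: #1 (100), #2 (90), #4 (720), #5 (360), #7 (32).
Sum: 100 + 90 + 720 + 360 + 32 = 1302.

1302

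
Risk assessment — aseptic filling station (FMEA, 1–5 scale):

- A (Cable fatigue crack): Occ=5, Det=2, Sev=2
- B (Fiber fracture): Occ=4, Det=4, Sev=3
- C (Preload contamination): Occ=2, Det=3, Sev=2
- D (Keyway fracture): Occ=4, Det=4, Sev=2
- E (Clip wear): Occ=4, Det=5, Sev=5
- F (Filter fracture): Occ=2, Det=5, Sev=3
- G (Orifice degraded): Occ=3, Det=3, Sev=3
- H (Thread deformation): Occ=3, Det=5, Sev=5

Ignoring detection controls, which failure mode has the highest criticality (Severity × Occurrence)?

E

Criticality = Severity × Occurrence:
  A: 2 × 5 = 10
  B: 3 × 4 = 12
  C: 2 × 2 = 4
  D: 2 × 4 = 8
  E: 5 × 4 = 20
  F: 3 × 2 = 6
  G: 3 × 3 = 9
  H: 5 × 3 = 15
Highest criticality is 20 → E.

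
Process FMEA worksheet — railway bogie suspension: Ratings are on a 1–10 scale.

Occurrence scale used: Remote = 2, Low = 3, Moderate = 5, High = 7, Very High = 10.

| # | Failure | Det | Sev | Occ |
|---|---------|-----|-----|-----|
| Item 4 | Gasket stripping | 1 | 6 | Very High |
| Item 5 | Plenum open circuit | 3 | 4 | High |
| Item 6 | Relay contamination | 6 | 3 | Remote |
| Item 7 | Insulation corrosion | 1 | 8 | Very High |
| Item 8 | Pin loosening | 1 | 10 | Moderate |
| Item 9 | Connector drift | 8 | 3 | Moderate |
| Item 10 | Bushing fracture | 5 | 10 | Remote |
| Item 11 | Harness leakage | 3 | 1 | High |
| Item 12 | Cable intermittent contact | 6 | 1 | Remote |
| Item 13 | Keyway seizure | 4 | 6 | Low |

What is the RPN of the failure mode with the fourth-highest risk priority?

RPN = Severity × Occurrence × Detection:
  Item 4: 6 × 10 × 1 = 60
  Item 5: 4 × 7 × 3 = 84
  Item 6: 3 × 2 × 6 = 36
  Item 7: 8 × 10 × 1 = 80
  Item 8: 10 × 5 × 1 = 50
  Item 9: 3 × 5 × 8 = 120
  Item 10: 10 × 2 × 5 = 100
  Item 11: 1 × 7 × 3 = 21
  Item 12: 1 × 2 × 6 = 12
  Item 13: 6 × 3 × 4 = 72
Sorted descending: 120, 100, 84, 80, 72, 60, 50, 36, 21, 12.
The fourth-highest RPN is 80 (Item 7).

80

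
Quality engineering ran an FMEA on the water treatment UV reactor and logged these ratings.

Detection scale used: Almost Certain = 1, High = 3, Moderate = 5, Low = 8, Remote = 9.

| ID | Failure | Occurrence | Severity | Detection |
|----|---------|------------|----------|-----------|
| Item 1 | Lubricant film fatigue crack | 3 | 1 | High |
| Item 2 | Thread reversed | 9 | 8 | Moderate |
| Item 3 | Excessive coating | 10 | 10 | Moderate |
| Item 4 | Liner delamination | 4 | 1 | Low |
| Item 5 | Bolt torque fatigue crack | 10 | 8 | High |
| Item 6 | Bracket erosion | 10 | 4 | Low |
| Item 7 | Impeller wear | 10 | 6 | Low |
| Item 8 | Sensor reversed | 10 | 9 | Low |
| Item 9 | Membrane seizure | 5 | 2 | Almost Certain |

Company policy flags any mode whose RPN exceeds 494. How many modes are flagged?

RPN = Severity × Occurrence × Detection:
  Item 1: 1 × 3 × 3 = 9
  Item 2: 8 × 9 × 5 = 360
  Item 3: 10 × 10 × 5 = 500
  Item 4: 1 × 4 × 8 = 32
  Item 5: 8 × 10 × 3 = 240
  Item 6: 4 × 10 × 8 = 320
  Item 7: 6 × 10 × 8 = 480
  Item 8: 9 × 10 × 8 = 720
  Item 9: 2 × 5 × 1 = 10
Modes with RPN > 494: Item 3 (500), Item 8 (720) → 2.

2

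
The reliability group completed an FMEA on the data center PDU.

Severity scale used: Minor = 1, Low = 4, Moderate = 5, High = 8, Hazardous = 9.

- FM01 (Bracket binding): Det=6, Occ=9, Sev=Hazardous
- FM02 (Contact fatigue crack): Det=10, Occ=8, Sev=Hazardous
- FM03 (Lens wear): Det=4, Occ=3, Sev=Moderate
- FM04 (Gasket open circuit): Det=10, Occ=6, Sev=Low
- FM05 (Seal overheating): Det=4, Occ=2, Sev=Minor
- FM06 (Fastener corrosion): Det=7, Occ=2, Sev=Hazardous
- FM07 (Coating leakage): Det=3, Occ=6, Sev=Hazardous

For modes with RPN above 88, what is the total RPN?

RPN = Severity × Occurrence × Detection:
  FM01: 9 × 9 × 6 = 486
  FM02: 9 × 8 × 10 = 720
  FM03: 5 × 3 × 4 = 60
  FM04: 4 × 6 × 10 = 240
  FM05: 1 × 2 × 4 = 8
  FM06: 9 × 2 × 7 = 126
  FM07: 9 × 6 × 3 = 162
RPN > 88: FM01 (486), FM02 (720), FM04 (240), FM06 (126), FM07 (162).
Sum: 486 + 720 + 240 + 126 + 162 = 1734.

1734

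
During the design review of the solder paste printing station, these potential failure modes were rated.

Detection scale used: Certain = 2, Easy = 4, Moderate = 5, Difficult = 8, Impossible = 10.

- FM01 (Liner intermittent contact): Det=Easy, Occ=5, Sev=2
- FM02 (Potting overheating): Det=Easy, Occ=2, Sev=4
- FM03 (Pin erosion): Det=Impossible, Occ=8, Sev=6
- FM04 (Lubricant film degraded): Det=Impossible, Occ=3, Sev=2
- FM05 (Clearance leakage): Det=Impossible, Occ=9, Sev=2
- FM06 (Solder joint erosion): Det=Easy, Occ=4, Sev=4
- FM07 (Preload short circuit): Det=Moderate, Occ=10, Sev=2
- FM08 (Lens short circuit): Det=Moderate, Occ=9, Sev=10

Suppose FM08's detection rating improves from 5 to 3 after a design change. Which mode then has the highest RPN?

FM03

RPN = Severity × Occurrence × Detection:
  FM01: 2 × 5 × 4 = 40
  FM02: 4 × 2 × 4 = 32
  FM03: 6 × 8 × 10 = 480
  FM04: 2 × 3 × 10 = 60
  FM05: 2 × 9 × 10 = 180
  FM06: 4 × 4 × 4 = 64
  FM07: 2 × 10 × 5 = 100
  FM08: 10 × 9 × 5 = 450
After action: FM08 → 10 × 9 × 3 = 270.
Revised RPNs: FM03=480, FM08=270, FM05=180, FM07=100, FM06=64, FM04=60, FM01=40, FM02=32.
Highest is now FM03 (480).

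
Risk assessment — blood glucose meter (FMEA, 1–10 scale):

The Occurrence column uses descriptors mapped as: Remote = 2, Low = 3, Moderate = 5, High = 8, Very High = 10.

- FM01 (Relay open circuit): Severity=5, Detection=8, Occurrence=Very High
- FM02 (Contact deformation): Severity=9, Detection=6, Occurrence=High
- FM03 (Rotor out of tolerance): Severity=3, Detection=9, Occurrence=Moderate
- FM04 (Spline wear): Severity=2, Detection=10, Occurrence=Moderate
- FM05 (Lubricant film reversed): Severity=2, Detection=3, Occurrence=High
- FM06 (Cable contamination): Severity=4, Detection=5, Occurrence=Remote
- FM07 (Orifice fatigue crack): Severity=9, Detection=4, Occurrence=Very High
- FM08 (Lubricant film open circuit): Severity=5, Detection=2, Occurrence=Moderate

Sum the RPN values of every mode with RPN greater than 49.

RPN = Severity × Occurrence × Detection:
  FM01: 5 × 10 × 8 = 400
  FM02: 9 × 8 × 6 = 432
  FM03: 3 × 5 × 9 = 135
  FM04: 2 × 5 × 10 = 100
  FM05: 2 × 8 × 3 = 48
  FM06: 4 × 2 × 5 = 40
  FM07: 9 × 10 × 4 = 360
  FM08: 5 × 5 × 2 = 50
RPN > 49: FM01 (400), FM02 (432), FM03 (135), FM04 (100), FM07 (360), FM08 (50).
Sum: 400 + 432 + 135 + 100 + 360 + 50 = 1477.

1477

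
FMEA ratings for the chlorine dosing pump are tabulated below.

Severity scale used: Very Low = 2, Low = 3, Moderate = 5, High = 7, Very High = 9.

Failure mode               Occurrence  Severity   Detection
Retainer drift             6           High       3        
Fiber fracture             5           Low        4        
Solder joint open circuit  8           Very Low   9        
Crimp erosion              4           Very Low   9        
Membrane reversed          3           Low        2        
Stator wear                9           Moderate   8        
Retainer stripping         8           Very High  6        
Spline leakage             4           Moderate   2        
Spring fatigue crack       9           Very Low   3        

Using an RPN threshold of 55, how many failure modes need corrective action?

6

RPN = Severity × Occurrence × Detection:
  Retainer drift: 7 × 6 × 3 = 126
  Fiber fracture: 3 × 5 × 4 = 60
  Solder joint open circuit: 2 × 8 × 9 = 144
  Crimp erosion: 2 × 4 × 9 = 72
  Membrane reversed: 3 × 3 × 2 = 18
  Stator wear: 5 × 9 × 8 = 360
  Retainer stripping: 9 × 8 × 6 = 432
  Spline leakage: 5 × 4 × 2 = 40
  Spring fatigue crack: 2 × 9 × 3 = 54
Modes with RPN ≥ 55: Retainer drift (126), Fiber fracture (60), Solder joint open circuit (144), Crimp erosion (72), Stator wear (360), Retainer stripping (432) → 6.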